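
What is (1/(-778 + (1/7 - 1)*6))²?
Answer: 49/30052324 ≈ 1.6305e-6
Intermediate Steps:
(1/(-778 + (1/7 - 1)*6))² = (1/(-778 + (⅐ - 1)*6))² = (1/(-778 - 6/7*6))² = (1/(-778 - 36/7))² = (1/(-5482/7))² = (-7/5482)² = 49/30052324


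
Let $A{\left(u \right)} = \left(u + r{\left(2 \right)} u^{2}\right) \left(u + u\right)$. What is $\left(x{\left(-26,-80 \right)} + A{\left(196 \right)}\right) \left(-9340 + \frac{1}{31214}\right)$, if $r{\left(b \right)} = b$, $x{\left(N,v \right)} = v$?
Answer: $- \frac{4401491253987032}{15607} \approx -2.8202 \cdot 10^{11}$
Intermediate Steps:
$A{\left(u \right)} = 2 u \left(u + 2 u^{2}\right)$ ($A{\left(u \right)} = \left(u + 2 u^{2}\right) \left(u + u\right) = \left(u + 2 u^{2}\right) 2 u = 2 u \left(u + 2 u^{2}\right)$)
$\left(x{\left(-26,-80 \right)} + A{\left(196 \right)}\right) \left(-9340 + \frac{1}{31214}\right) = \left(-80 + 196^{2} \left(2 + 4 \cdot 196\right)\right) \left(-9340 + \frac{1}{31214}\right) = \left(-80 + 38416 \left(2 + 784\right)\right) \left(-9340 + \frac{1}{31214}\right) = \left(-80 + 38416 \cdot 786\right) \left(- \frac{291538759}{31214}\right) = \left(-80 + 30194976\right) \left(- \frac{291538759}{31214}\right) = 30194896 \left(- \frac{291538759}{31214}\right) = - \frac{4401491253987032}{15607}$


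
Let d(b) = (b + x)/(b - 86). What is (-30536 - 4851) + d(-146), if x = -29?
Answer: -8209609/232 ≈ -35386.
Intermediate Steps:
d(b) = (-29 + b)/(-86 + b) (d(b) = (b - 29)/(b - 86) = (-29 + b)/(-86 + b))
(-30536 - 4851) + d(-146) = (-30536 - 4851) + (-29 - 146)/(-86 - 146) = -35387 - 175/(-232) = -35387 - 1/232*(-175) = -35387 + 175/232 = -8209609/232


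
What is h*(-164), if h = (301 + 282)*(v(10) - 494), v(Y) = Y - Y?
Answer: 47232328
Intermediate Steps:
v(Y) = 0
h = -288002 (h = (301 + 282)*(0 - 494) = 583*(-494) = -288002)
h*(-164) = -288002*(-164) = 47232328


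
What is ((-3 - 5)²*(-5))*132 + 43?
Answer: -42197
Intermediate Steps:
((-3 - 5)²*(-5))*132 + 43 = ((-8)²*(-5))*132 + 43 = (64*(-5))*132 + 43 = -320*132 + 43 = -42240 + 43 = -42197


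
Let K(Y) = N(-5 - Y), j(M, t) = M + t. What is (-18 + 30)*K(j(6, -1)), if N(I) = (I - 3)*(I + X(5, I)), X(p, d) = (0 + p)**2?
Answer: -2340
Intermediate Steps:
X(p, d) = p**2
N(I) = (-3 + I)*(25 + I) (N(I) = (I - 3)*(I + 5**2) = (-3 + I)*(I + 25) = (-3 + I)*(25 + I))
K(Y) = -185 + (-5 - Y)**2 - 22*Y (K(Y) = -75 + (-5 - Y)**2 + 22*(-5 - Y) = -75 + (-5 - Y)**2 + (-110 - 22*Y) = -185 + (-5 - Y)**2 - 22*Y)
(-18 + 30)*K(j(6, -1)) = (-18 + 30)*(-160 + (6 - 1)**2 - 12*(6 - 1)) = 12*(-160 + 5**2 - 12*5) = 12*(-160 + 25 - 60) = 12*(-195) = -2340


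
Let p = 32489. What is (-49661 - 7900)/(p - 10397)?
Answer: -2741/1052 ≈ -2.6055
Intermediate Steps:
(-49661 - 7900)/(p - 10397) = (-49661 - 7900)/(32489 - 10397) = -57561/22092 = -57561*1/22092 = -2741/1052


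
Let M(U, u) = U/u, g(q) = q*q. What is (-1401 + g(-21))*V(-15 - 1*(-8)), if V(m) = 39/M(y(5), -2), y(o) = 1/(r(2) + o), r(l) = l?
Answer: 524160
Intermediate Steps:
y(o) = 1/(2 + o)
g(q) = q²
V(m) = -546 (V(m) = 39/((1/((2 + 5)*(-2)))) = 39/((-½/7)) = 39/(((⅐)*(-½))) = 39/(-1/14) = 39*(-14) = -546)
(-1401 + g(-21))*V(-15 - 1*(-8)) = (-1401 + (-21)²)*(-546) = (-1401 + 441)*(-546) = -960*(-546) = 524160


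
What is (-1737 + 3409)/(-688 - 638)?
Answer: -836/663 ≈ -1.2609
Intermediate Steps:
(-1737 + 3409)/(-688 - 638) = 1672/(-1326) = 1672*(-1/1326) = -836/663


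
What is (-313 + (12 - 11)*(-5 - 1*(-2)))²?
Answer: 99856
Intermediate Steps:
(-313 + (12 - 11)*(-5 - 1*(-2)))² = (-313 + 1*(-5 + 2))² = (-313 + 1*(-3))² = (-313 - 3)² = (-316)² = 99856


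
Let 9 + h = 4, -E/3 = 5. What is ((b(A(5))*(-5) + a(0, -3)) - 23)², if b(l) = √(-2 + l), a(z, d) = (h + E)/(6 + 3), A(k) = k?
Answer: 57604/81 + 2270*√3/9 ≈ 1148.0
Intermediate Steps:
E = -15 (E = -3*5 = -15)
h = -5 (h = -9 + 4 = -5)
a(z, d) = -20/9 (a(z, d) = (-5 - 15)/(6 + 3) = -20/9)
((b(A(5))*(-5) + a(0, -3)) - 23)² = ((√(-2 + 5)*(-5) - 20/9) - 23)² = ((√3*(-5) - 20/9) - 23)² = ((-5*√3 - 20/9) - 23)² = ((-20/9 - 5*√3) - 23)² = (-227/9 - 5*√3)²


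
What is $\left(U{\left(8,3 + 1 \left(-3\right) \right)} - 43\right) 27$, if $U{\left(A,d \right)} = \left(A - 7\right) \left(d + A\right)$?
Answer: $-945$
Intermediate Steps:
$U{\left(A,d \right)} = \left(-7 + A\right) \left(A + d\right)$
$\left(U{\left(8,3 + 1 \left(-3\right) \right)} - 43\right) 27 = \left(\left(8^{2} - 56 - 7 \left(3 + 1 \left(-3\right)\right) + 8 \left(3 + 1 \left(-3\right)\right)\right) - 43\right) 27 = \left(\left(64 - 56 - 7 \left(3 - 3\right) + 8 \left(3 - 3\right)\right) - 43\right) 27 = \left(\left(64 - 56 - 0 + 8 \cdot 0\right) - 43\right) 27 = \left(\left(64 - 56 + 0 + 0\right) - 43\right) 27 = \left(8 - 43\right) 27 = \left(-35\right) 27 = -945$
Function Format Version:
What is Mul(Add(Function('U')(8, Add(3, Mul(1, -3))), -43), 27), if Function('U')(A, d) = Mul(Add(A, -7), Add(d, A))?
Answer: -945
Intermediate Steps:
Function('U')(A, d) = Mul(Add(-7, A), Add(A, d))
Mul(Add(Function('U')(8, Add(3, Mul(1, -3))), -43), 27) = Mul(Add(Add(Pow(8, 2), Mul(-7, 8), Mul(-7, Add(3, Mul(1, -3))), Mul(8, Add(3, Mul(1, -3)))), -43), 27) = Mul(Add(Add(64, -56, Mul(-7, Add(3, -3)), Mul(8, Add(3, -3))), -43), 27) = Mul(Add(Add(64, -56, Mul(-7, 0), Mul(8, 0)), -43), 27) = Mul(Add(Add(64, -56, 0, 0), -43), 27) = Mul(Add(8, -43), 27) = Mul(-35, 27) = -945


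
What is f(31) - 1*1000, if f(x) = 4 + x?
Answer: -965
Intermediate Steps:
f(31) - 1*1000 = (4 + 31) - 1*1000 = 35 - 1000 = -965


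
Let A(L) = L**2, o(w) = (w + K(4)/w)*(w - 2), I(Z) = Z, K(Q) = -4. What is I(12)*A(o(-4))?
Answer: 3888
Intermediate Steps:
o(w) = (-2 + w)*(w - 4/w) (o(w) = (w - 4/w)*(w - 2) = (w - 4/w)*(-2 + w) = (-2 + w)*(w - 4/w))
I(12)*A(o(-4)) = 12*(-4 + (-4)**2 - 2*(-4) + 8/(-4))**2 = 12*(-4 + 16 + 8 + 8*(-1/4))**2 = 12*(-4 + 16 + 8 - 2)**2 = 12*18**2 = 12*324 = 3888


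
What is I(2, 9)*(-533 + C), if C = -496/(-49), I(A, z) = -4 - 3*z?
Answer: 794251/49 ≈ 16209.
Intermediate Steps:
C = 496/49 (C = -496*(-1/49) = 496/49 ≈ 10.122)
I(2, 9)*(-533 + C) = (-4 - 3*9)*(-533 + 496/49) = (-4 - 27)*(-25621/49) = -31*(-25621/49) = 794251/49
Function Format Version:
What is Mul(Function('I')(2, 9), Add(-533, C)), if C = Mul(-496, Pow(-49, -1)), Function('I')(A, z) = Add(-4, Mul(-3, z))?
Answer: Rational(794251, 49) ≈ 16209.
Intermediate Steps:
C = Rational(496, 49) (C = Mul(-496, Rational(-1, 49)) = Rational(496, 49) ≈ 10.122)
Mul(Function('I')(2, 9), Add(-533, C)) = Mul(Add(-4, Mul(-3, 9)), Add(-533, Rational(496, 49))) = Mul(Add(-4, -27), Rational(-25621, 49)) = Mul(-31, Rational(-25621, 49)) = Rational(794251, 49)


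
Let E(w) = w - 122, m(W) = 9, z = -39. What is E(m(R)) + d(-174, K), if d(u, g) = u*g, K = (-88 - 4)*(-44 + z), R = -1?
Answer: -1328777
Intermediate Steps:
E(w) = -122 + w
K = 7636 (K = (-88 - 4)*(-44 - 39) = -92*(-83) = 7636)
d(u, g) = g*u
E(m(R)) + d(-174, K) = (-122 + 9) + 7636*(-174) = -113 - 1328664 = -1328777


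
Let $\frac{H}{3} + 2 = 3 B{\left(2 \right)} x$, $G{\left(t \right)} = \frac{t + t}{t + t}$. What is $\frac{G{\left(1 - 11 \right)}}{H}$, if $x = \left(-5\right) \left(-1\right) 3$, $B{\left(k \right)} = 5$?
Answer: $\frac{1}{669} \approx 0.0014948$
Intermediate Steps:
$x = 15$ ($x = 5 \cdot 3 = 15$)
$G{\left(t \right)} = 1$ ($G{\left(t \right)} = \frac{2 t}{2 t} = 2 t \frac{1}{2 t} = 1$)
$H = 669$ ($H = -6 + 3 \cdot 3 \cdot 5 \cdot 15 = -6 + 3 \cdot 15 \cdot 15 = -6 + 3 \cdot 225 = -6 + 675 = 669$)
$\frac{G{\left(1 - 11 \right)}}{H} = 1 \cdot \frac{1}{669} = \frac{1}{669}$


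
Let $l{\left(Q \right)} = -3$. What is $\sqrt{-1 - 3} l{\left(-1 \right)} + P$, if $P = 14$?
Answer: $14 - 6 i \approx 14.0 - 6.0 i$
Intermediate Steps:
$\sqrt{-1 - 3} l{\left(-1 \right)} + P = \sqrt{-1 - 3} \left(-3\right) + 14 = \sqrt{-4} \left(-3\right) + 14 = 2 i \left(-3\right) + 14 = - 6 i + 14 = 14 - 6 i$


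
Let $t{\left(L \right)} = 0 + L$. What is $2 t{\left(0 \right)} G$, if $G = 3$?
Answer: $0$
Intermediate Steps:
$t{\left(L \right)} = L$
$2 t{\left(0 \right)} G = 2 \cdot 0 \cdot 3 = 0 \cdot 3 = 0$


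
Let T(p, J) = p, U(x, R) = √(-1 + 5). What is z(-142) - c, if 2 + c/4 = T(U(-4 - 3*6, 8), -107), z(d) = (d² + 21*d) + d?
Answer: 17040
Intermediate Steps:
z(d) = d² + 22*d
U(x, R) = 2 (U(x, R) = √4 = 2)
c = 0 (c = -8 + 4*2 = -8 + 8 = 0)
z(-142) - c = -142*(22 - 142) - 1*0 = -142*(-120) + 0 = 17040 + 0 = 17040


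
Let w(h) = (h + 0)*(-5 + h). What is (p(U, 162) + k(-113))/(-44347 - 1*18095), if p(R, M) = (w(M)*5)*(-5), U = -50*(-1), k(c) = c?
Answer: 635963/62442 ≈ 10.185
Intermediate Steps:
w(h) = h*(-5 + h)
U = 50
p(R, M) = -25*M*(-5 + M) (p(R, M) = ((M*(-5 + M))*5)*(-5) = (5*M*(-5 + M))*(-5) = -25*M*(-5 + M))
(p(U, 162) + k(-113))/(-44347 - 1*18095) = (25*162*(5 - 1*162) - 113)/(-44347 - 1*18095) = (25*162*(5 - 162) - 113)/(-44347 - 18095) = (25*162*(-157) - 113)/(-62442) = (-635850 - 113)*(-1/62442) = -635963*(-1/62442) = 635963/62442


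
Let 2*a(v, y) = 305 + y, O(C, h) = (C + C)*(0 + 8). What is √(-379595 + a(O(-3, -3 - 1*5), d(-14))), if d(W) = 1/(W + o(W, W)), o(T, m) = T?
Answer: I*√297482934/28 ≈ 615.99*I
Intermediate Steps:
O(C, h) = 16*C (O(C, h) = (2*C)*8 = 16*C)
d(W) = 1/(2*W) (d(W) = 1/(W + W) = 1/(2*W))
a(v, y) = 305/2 + y/2 (a(v, y) = (305 + y)/2 = 305/2 + y/2)
√(-379595 + a(O(-3, -3 - 1*5), d(-14))) = √(-379595 + (305/2 + ((½)/(-14))/2)) = √(-379595 + (305/2 + ((½)*(-1/14))/2)) = √(-379595 + (305/2 + (½)*(-1/28))) = √(-379595 + (305/2 - 1/56)) = √(-379595 + 8539/56) = √(-21248781/56) = I*√297482934/28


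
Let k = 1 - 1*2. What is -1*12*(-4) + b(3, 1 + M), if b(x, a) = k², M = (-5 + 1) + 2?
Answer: 49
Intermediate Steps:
M = -2 (M = -4 + 2 = -2)
k = -1 (k = 1 - 2 = -1)
b(x, a) = 1 (b(x, a) = (-1)² = 1)
-1*12*(-4) + b(3, 1 + M) = -1*12*(-4) + 1 = -12*(-4) + 1 = 48 + 1 = 49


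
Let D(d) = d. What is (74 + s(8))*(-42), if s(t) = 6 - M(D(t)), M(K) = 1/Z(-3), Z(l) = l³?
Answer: -30254/9 ≈ -3361.6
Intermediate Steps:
M(K) = -1/27 (M(K) = 1/((-3)³) = 1/(-27) = -1/27)
s(t) = 163/27 (s(t) = 6 - 1*(-1/27) = 6 + 1/27 = 163/27)
(74 + s(8))*(-42) = (74 + 163/27)*(-42) = (2161/27)*(-42) = -30254/9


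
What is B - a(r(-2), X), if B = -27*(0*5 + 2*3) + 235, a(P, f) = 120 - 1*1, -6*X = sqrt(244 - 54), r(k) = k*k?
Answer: -46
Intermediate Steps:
r(k) = k**2
X = -sqrt(190)/6 (X = -sqrt(244 - 54)/6 = -sqrt(190)/6 ≈ -2.2973)
a(P, f) = 119 (a(P, f) = 120 - 1 = 119)
B = 73 (B = -27*(0 + 6) + 235 = -27*6 + 235 = -162 + 235 = 73)
B - a(r(-2), X) = 73 - 1*119 = 73 - 119 = -46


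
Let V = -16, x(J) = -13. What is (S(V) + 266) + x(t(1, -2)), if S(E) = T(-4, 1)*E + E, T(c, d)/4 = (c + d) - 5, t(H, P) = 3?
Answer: 749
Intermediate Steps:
T(c, d) = -20 + 4*c + 4*d (T(c, d) = 4*((c + d) - 5) = 4*(-5 + c + d) = -20 + 4*c + 4*d)
S(E) = -31*E (S(E) = (-20 + 4*(-4) + 4*1)*E + E = (-20 - 16 + 4)*E + E = -32*E + E = -31*E)
(S(V) + 266) + x(t(1, -2)) = (-31*(-16) + 266) - 13 = (496 + 266) - 13 = 762 - 13 = 749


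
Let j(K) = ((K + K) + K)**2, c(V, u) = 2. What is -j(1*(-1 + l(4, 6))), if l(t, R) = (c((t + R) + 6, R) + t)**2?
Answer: -11025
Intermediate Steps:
l(t, R) = (2 + t)**2
j(K) = 9*K**2 (j(K) = (2*K + K)**2 = (3*K)**2 = 9*K**2)
-j(1*(-1 + l(4, 6))) = -9*(1*(-1 + (2 + 4)**2))**2 = -9*(1*(-1 + 6**2))**2 = -9*(1*(-1 + 36))**2 = -9*(1*35)**2 = -9*35**2 = -9*1225 = -1*11025 = -11025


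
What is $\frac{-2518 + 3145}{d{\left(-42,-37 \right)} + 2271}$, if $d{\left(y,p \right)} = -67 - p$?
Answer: $\frac{209}{747} \approx 0.27979$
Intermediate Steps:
$\frac{-2518 + 3145}{d{\left(-42,-37 \right)} + 2271} = \frac{-2518 + 3145}{\left(-67 - -37\right) + 2271} = \frac{627}{\left(-67 + 37\right) + 2271} = \frac{627}{-30 + 2271} = \frac{627}{2241} = 627 \cdot \frac{1}{2241} = \frac{209}{747}$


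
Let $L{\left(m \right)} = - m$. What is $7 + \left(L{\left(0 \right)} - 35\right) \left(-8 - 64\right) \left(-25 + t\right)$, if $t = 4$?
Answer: $-52913$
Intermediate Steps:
$7 + \left(L{\left(0 \right)} - 35\right) \left(-8 - 64\right) \left(-25 + t\right) = 7 + \left(\left(-1\right) 0 - 35\right) \left(-8 - 64\right) \left(-25 + 4\right) = 7 + \left(0 - 35\right) \left(\left(-72\right) \left(-21\right)\right) = 7 - 52920 = -52913$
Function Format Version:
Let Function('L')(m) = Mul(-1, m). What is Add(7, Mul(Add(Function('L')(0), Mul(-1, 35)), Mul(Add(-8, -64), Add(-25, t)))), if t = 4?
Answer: -52913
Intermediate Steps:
Add(7, Mul(Add(Function('L')(0), Mul(-1, 35)), Mul(Add(-8, -64), Add(-25, t)))) = Add(7, Mul(Add(Mul(-1, 0), Mul(-1, 35)), Mul(Add(-8, -64), Add(-25, 4)))) = Add(7, Mul(Add(0, -35), Mul(-72, -21))) = Add(7, Mul(-35, 1512)) = Add(7, -52920) = -52913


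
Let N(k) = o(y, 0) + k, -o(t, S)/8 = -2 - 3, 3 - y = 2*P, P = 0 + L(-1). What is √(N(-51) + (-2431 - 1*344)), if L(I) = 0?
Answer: I*√2786 ≈ 52.783*I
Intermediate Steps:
P = 0 (P = 0 + 0 = 0)
y = 3 (y = 3 - 2*0 = 3 - 1*0 = 3 + 0 = 3)
o(t, S) = 40 (o(t, S) = -8*(-2 - 3) = -8*(-5) = 40)
N(k) = 40 + k
√(N(-51) + (-2431 - 1*344)) = √((40 - 51) + (-2431 - 1*344)) = √(-11 + (-2431 - 344)) = √(-11 - 2775) = √(-2786) = I*√2786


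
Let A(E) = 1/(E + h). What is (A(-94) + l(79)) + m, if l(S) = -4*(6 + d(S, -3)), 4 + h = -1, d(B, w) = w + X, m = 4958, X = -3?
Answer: 490841/99 ≈ 4958.0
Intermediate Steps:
d(B, w) = -3 + w (d(B, w) = w - 3 = -3 + w)
h = -5 (h = -4 - 1 = -5)
l(S) = 0 (l(S) = -4*(6 + (-3 - 3)) = -4*(6 - 6) = -4*0 = 0)
A(E) = 1/(-5 + E) (A(E) = 1/(E - 5) = 1/(-5 + E))
(A(-94) + l(79)) + m = (1/(-5 - 94) + 0) + 4958 = (1/(-99) + 0) + 4958 = (-1/99 + 0) + 4958 = -1/99 + 4958 = 490841/99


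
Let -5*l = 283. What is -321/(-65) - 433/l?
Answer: 231568/18395 ≈ 12.589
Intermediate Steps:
l = -283/5 (l = -⅕*283 = -283/5 ≈ -56.600)
-321/(-65) - 433/l = -321/(-65) - 433/(-283/5) = -321*(-1/65) - 433*(-5/283) = 321/65 + 2165/283 = 231568/18395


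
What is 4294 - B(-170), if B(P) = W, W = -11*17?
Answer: 4481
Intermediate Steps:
W = -187
B(P) = -187
4294 - B(-170) = 4294 - 1*(-187) = 4294 + 187 = 4481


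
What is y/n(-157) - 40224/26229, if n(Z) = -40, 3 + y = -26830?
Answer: 234064599/349720 ≈ 669.29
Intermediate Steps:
y = -26833 (y = -3 - 26830 = -26833)
y/n(-157) - 40224/26229 = -26833/(-40) - 40224/26229 = -26833*(-1/40) - 40224*1/26229 = 26833/40 - 13408/8743 = 234064599/349720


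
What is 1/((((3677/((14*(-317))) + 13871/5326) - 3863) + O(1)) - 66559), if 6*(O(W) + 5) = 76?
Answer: -17727591/1248245020024 ≈ -1.4202e-5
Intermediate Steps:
O(W) = 23/3 (O(W) = -5 + (⅙)*76 = -5 + 38/3 = 23/3)
1/((((3677/((14*(-317))) + 13871/5326) - 3863) + O(1)) - 66559) = 1/((((3677/((14*(-317))) + 13871/5326) - 3863) + 23/3) - 66559) = 1/((((3677/(-4438) + 13871*(1/5326)) - 3863) + 23/3) - 66559) = 1/((((3677*(-1/4438) + 13871/5326) - 3863) + 23/3) - 66559) = 1/((((-3677/4438 + 13871/5326) - 3863) + 23/3) - 66559) = 1/(((10493949/5909197 - 3863) + 23/3) - 66559) = 1/((-22816734062/5909197 + 23/3) - 66559) = 1/(-68314290655/17727591 - 66559) = 1/(-1248245020024/17727591) = -17727591/1248245020024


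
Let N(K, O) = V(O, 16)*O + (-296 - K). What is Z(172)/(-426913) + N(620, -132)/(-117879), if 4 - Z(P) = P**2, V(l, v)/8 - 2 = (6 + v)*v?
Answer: 163468238440/50324077527 ≈ 3.2483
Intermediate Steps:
V(l, v) = 16 + 8*v*(6 + v) (V(l, v) = 16 + 8*((6 + v)*v) = 16 + 8*(v*(6 + v)) = 16 + 8*v*(6 + v))
N(K, O) = -296 - K + 2832*O (N(K, O) = (16 + 8*16**2 + 48*16)*O + (-296 - K) = (16 + 8*256 + 768)*O + (-296 - K) = (16 + 2048 + 768)*O + (-296 - K) = 2832*O + (-296 - K) = -296 - K + 2832*O)
Z(P) = 4 - P**2
Z(172)/(-426913) + N(620, -132)/(-117879) = (4 - 1*172**2)/(-426913) + (-296 - 1*620 + 2832*(-132))/(-117879) = (4 - 1*29584)*(-1/426913) + (-296 - 620 - 373824)*(-1/117879) = (4 - 29584)*(-1/426913) - 374740*(-1/117879) = -29580*(-1/426913) + 374740/117879 = 29580/426913 + 374740/117879 = 163468238440/50324077527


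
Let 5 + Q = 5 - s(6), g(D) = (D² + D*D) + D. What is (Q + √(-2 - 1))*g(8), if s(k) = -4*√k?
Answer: 544*√6 + 136*I*√3 ≈ 1332.5 + 235.56*I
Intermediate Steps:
g(D) = D + 2*D² (g(D) = (D² + D²) + D = 2*D² + D = D + 2*D²)
Q = 4*√6 (Q = -5 + (5 - (-4)*√6) = -5 + (5 + 4*√6) = 4*√6 ≈ 9.7980)
(Q + √(-2 - 1))*g(8) = (4*√6 + √(-2 - 1))*(8*(1 + 2*8)) = (4*√6 + √(-3))*(8*(1 + 16)) = (4*√6 + I*√3)*(8*17) = (4*√6 + I*√3)*136 = 544*√6 + 136*I*√3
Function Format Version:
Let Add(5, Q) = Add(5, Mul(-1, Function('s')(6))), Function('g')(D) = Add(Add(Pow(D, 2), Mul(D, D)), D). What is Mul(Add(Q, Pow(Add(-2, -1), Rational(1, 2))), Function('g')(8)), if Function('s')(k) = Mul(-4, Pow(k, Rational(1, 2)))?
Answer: Add(Mul(544, Pow(6, Rational(1, 2))), Mul(136, I, Pow(3, Rational(1, 2)))) ≈ Add(1332.5, Mul(235.56, I))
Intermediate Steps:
Function('g')(D) = Add(D, Mul(2, Pow(D, 2))) (Function('g')(D) = Add(Add(Pow(D, 2), Pow(D, 2)), D) = Add(Mul(2, Pow(D, 2)), D) = Add(D, Mul(2, Pow(D, 2))))
Q = Mul(4, Pow(6, Rational(1, 2))) (Q = Add(-5, Add(5, Mul(-1, Mul(-4, Pow(6, Rational(1, 2)))))) = Add(-5, Add(5, Mul(4, Pow(6, Rational(1, 2))))) = Mul(4, Pow(6, Rational(1, 2))) ≈ 9.7980)
Mul(Add(Q, Pow(Add(-2, -1), Rational(1, 2))), Function('g')(8)) = Mul(Add(Mul(4, Pow(6, Rational(1, 2))), Pow(Add(-2, -1), Rational(1, 2))), Mul(8, Add(1, Mul(2, 8)))) = Mul(Add(Mul(4, Pow(6, Rational(1, 2))), Pow(-3, Rational(1, 2))), Mul(8, Add(1, 16))) = Mul(Add(Mul(4, Pow(6, Rational(1, 2))), Mul(I, Pow(3, Rational(1, 2)))), Mul(8, 17)) = Mul(Add(Mul(4, Pow(6, Rational(1, 2))), Mul(I, Pow(3, Rational(1, 2)))), 136) = Add(Mul(544, Pow(6, Rational(1, 2))), Mul(136, I, Pow(3, Rational(1, 2))))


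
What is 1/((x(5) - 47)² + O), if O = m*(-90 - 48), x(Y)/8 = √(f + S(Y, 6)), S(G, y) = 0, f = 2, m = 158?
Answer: -19467/377833081 + 752*√2/377833081 ≈ -4.8708e-5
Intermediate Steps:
x(Y) = 8*√2 (x(Y) = 8*√(2 + 0) = 8*√2)
O = -21804 (O = 158*(-90 - 48) = 158*(-138) = -21804)
1/((x(5) - 47)² + O) = 1/((8*√2 - 47)² - 21804) = 1/((-47 + 8*√2)² - 21804) = 1/(-21804 + (-47 + 8*√2)²)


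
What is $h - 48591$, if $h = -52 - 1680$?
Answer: $-50323$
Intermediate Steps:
$h = -1732$ ($h = -52 - 1680 = -1732$)
$h - 48591 = -1732 - 48591 = -50323$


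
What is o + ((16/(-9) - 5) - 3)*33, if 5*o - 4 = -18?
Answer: -4882/15 ≈ -325.47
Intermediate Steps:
o = -14/5 (o = ⅘ + (⅕)*(-18) = ⅘ - 18/5 = -14/5 ≈ -2.8000)
o + ((16/(-9) - 5) - 3)*33 = -14/5 + ((16/(-9) - 5) - 3)*33 = -14/5 + ((16*(-⅑) - 5) - 3)*33 = -14/5 + ((-16/9 - 5) - 3)*33 = -14/5 + (-61/9 - 3)*33 = -14/5 - 88/9*33 = -14/5 - 968/3 = -4882/15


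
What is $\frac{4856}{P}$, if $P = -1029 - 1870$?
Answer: $- \frac{4856}{2899} \approx -1.6751$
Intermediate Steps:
$P = -2899$
$\frac{4856}{P} = \frac{4856}{-2899} = 4856 \left(- \frac{1}{2899}\right) = - \frac{4856}{2899}$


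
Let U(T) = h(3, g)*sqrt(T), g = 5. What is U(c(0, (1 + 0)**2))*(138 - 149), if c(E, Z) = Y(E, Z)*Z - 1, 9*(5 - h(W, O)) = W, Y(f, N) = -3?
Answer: -308*I/3 ≈ -102.67*I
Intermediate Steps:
h(W, O) = 5 - W/9
c(E, Z) = -1 - 3*Z (c(E, Z) = -3*Z - 1 = -1 - 3*Z)
U(T) = 14*sqrt(T)/3 (U(T) = (5 - 1/9*3)*sqrt(T) = (5 - 1/3)*sqrt(T) = 14*sqrt(T)/3)
U(c(0, (1 + 0)**2))*(138 - 149) = (14*sqrt(-1 - 3*(1 + 0)**2)/3)*(138 - 149) = (14*sqrt(-1 - 3*1**2)/3)*(-11) = (14*sqrt(-1 - 3*1)/3)*(-11) = (14*sqrt(-1 - 3)/3)*(-11) = (14*sqrt(-4)/3)*(-11) = (14*(2*I)/3)*(-11) = (28*I/3)*(-11) = -308*I/3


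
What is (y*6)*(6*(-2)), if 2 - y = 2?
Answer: 0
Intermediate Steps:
y = 0 (y = 2 - 1*2 = 2 - 2 = 0)
(y*6)*(6*(-2)) = (0*6)*(6*(-2)) = 0*(-12) = 0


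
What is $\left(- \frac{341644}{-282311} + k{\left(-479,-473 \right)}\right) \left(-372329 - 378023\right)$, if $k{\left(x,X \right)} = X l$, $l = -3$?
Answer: $- \frac{300846845965456}{282311} \approx -1.0657 \cdot 10^{9}$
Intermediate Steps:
$k{\left(x,X \right)} = - 3 X$ ($k{\left(x,X \right)} = X \left(-3\right) = - 3 X$)
$\left(- \frac{341644}{-282311} + k{\left(-479,-473 \right)}\right) \left(-372329 - 378023\right) = \left(- \frac{341644}{-282311} - -1419\right) \left(-372329 - 378023\right) = \left(\left(-341644\right) \left(- \frac{1}{282311}\right) + 1419\right) \left(-750352\right) = \left(\frac{341644}{282311} + 1419\right) \left(-750352\right) = \frac{400940953}{282311} \left(-750352\right) = - \frac{300846845965456}{282311}$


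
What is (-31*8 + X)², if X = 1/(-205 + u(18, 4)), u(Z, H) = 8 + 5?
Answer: 2267378689/36864 ≈ 61507.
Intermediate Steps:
u(Z, H) = 13
X = -1/192 (X = 1/(-205 + 13) = 1/(-192) = -1/192 ≈ -0.0052083)
(-31*8 + X)² = (-31*8 - 1/192)² = (-248 - 1/192)² = (-47617/192)² = 2267378689/36864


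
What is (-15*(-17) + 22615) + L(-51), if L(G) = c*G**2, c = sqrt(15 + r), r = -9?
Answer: 22870 + 2601*sqrt(6) ≈ 29241.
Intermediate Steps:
c = sqrt(6) (c = sqrt(15 - 9) = sqrt(6) ≈ 2.4495)
L(G) = sqrt(6)*G**2
(-15*(-17) + 22615) + L(-51) = (-15*(-17) + 22615) + sqrt(6)*(-51)**2 = (255 + 22615) + sqrt(6)*2601 = 22870 + 2601*sqrt(6)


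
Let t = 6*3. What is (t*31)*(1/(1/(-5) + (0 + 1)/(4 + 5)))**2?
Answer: 564975/8 ≈ 70622.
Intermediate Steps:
t = 18
(t*31)*(1/(1/(-5) + (0 + 1)/(4 + 5)))**2 = (18*31)*(1/(1/(-5) + (0 + 1)/(4 + 5)))**2 = 558*(1/(-1/5 + 1/9))**2 = 558*(1/(-4/45))**2 = 558*(-45/4)**2 = 558*(2025/16) = 564975/8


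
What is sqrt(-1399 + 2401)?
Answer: sqrt(1002) ≈ 31.654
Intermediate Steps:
sqrt(-1399 + 2401) = sqrt(1002)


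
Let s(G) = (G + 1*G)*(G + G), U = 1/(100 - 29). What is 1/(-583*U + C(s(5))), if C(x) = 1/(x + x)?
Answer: -14200/116529 ≈ -0.12186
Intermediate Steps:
U = 1/71 ≈ 0.014085
s(G) = 4*G² (s(G) = (G + G)*(2*G) = (2*G)*(2*G) = 4*G²)
C(x) = 1/(2*x)
1/(-583*U + C(s(5))) = 1/(-583*1/71 + 1/(2*((4*5²)))) = 1/(-583/71 + 1/(2*((4*25)))) = 1/(-583/71 + (½)/100) = 1/(-583/71 + (½)*(1/100)) = 1/(-583/71 + 1/200) = 1/(-116529/14200) = -14200/116529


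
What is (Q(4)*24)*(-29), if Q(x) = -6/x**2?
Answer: 261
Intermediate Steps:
Q(x) = -6/x**2
(Q(4)*24)*(-29) = (-6/4**2*24)*(-29) = (-6*1/16*24)*(-29) = -3/8*24*(-29) = -9*(-29) = 261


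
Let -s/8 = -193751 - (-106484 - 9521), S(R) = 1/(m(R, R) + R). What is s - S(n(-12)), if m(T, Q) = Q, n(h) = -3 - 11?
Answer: 17415105/28 ≈ 6.2197e+5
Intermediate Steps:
n(h) = -14
S(R) = 1/(2*R) (S(R) = 1/(R + R) = 1/(2*R))
s = 621968 (s = -8*(-193751 - (-106484 - 9521)) = -8*(-193751 - 1*(-116005)) = -8*(-193751 + 116005) = -8*(-77746) = 621968)
s - S(n(-12)) = 621968 - 1/(2*(-14)) = 621968 - (-1)/(2*14) = 621968 - 1*(-1/28) = 621968 + 1/28 = 17415105/28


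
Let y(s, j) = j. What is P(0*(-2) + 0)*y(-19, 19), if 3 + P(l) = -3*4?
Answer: -285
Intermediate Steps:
P(l) = -15 (P(l) = -3 - 3*4 = -3 - 12 = -15)
P(0*(-2) + 0)*y(-19, 19) = -15*19 = -285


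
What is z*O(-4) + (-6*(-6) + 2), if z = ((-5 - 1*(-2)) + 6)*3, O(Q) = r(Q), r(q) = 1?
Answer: 47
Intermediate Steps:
O(Q) = 1
z = 9 (z = ((-5 + 2) + 6)*3 = (-3 + 6)*3 = 3*3 = 9)
z*O(-4) + (-6*(-6) + 2) = 9*1 + (-6*(-6) + 2) = 9 + (36 + 2) = 9 + 38 = 47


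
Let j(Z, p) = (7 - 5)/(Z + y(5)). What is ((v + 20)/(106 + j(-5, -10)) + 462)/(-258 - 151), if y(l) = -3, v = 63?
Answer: -195758/173007 ≈ -1.1315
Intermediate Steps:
j(Z, p) = 2/(-3 + Z) (j(Z, p) = (7 - 5)/(Z - 3) = 2/(-3 + Z))
((v + 20)/(106 + j(-5, -10)) + 462)/(-258 - 151) = ((63 + 20)/(106 + 2/(-3 - 5)) + 462)/(-258 - 151) = (83/(106 + 2/(-8)) + 462)/(-409) = (83/(106 + 2*(-⅛)) + 462)*(-1/409) = (83/(106 - ¼) + 462)*(-1/409) = (83/(423/4) + 462)*(-1/409) = (83*(4/423) + 462)*(-1/409) = (332/423 + 462)*(-1/409) = (195758/423)*(-1/409) = -195758/173007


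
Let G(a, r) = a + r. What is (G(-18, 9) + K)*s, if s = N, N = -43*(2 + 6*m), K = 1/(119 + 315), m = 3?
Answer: 1679150/217 ≈ 7738.0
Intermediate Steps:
K = 1/434 ≈ 0.0023041
N = -860 (N = -43*(2 + 6*3) = -43*(2 + 18) = -43*20 = -860)
s = -860
(G(-18, 9) + K)*s = ((-18 + 9) + 1/434)*(-860) = (-9 + 1/434)*(-860) = -3905/434*(-860) = 1679150/217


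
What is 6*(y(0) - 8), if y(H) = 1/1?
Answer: -42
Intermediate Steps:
y(H) = 1
6*(y(0) - 8) = 6*(1 - 8) = 6*(-7) = -42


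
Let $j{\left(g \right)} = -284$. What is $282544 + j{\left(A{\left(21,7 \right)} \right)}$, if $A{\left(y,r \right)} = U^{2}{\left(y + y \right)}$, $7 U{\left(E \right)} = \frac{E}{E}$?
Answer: $282260$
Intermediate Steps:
$U{\left(E \right)} = \frac{1}{7}$ ($U{\left(E \right)} = \frac{E \frac{1}{E}}{7} = \frac{1}{7} \cdot 1 = \frac{1}{7}$)
$A{\left(y,r \right)} = \frac{1}{49}$ ($A{\left(y,r \right)} = \left(\frac{1}{7}\right)^{2} = \frac{1}{49}$)
$282544 + j{\left(A{\left(21,7 \right)} \right)} = 282544 - 284 = 282260$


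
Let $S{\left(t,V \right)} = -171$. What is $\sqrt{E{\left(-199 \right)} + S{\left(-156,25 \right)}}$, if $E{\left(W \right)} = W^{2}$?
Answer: $\sqrt{39430} \approx 198.57$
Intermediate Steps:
$\sqrt{E{\left(-199 \right)} + S{\left(-156,25 \right)}} = \sqrt{\left(-199\right)^{2} - 171} = \sqrt{39601 - 171} = \sqrt{39430}$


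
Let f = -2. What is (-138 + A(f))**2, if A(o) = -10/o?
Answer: 17689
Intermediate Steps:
(-138 + A(f))**2 = (-138 - 10/(-2))**2 = (-138 - 10*(-1/2))**2 = (-138 + 5)**2 = (-133)**2 = 17689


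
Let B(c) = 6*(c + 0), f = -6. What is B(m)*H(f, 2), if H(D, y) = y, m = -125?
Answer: -1500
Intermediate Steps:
B(c) = 6*c
B(m)*H(f, 2) = (6*(-125))*2 = -750*2 = -1500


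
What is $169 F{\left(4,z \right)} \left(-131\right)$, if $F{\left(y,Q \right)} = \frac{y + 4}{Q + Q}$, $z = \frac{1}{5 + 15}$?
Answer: $-1771120$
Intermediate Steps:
$z = \frac{1}{20} \approx 0.05$
$F{\left(y,Q \right)} = \frac{4 + y}{2 Q}$
$169 F{\left(4,z \right)} \left(-131\right) = 169 \frac{\frac{1}{\frac{1}{20}} \left(4 + 4\right)}{2} \left(-131\right) = 169 \cdot \frac{1}{2} \cdot 20 \cdot 8 \left(-131\right) = 169 \cdot 80 \left(-131\right) = 13520 \left(-131\right) = -1771120$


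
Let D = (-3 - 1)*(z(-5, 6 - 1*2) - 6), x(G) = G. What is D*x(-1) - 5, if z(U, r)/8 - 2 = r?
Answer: 163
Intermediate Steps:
z(U, r) = 16 + 8*r
D = -168 (D = (-3 - 1)*((16 + 8*(6 - 1*2)) - 6) = -4*((16 + 8*(6 - 2)) - 6) = -4*((16 + 8*4) - 6) = -4*((16 + 32) - 6) = -4*(48 - 6) = -4*42 = -168)
D*x(-1) - 5 = -168*(-1) - 5 = 168 - 5 = 163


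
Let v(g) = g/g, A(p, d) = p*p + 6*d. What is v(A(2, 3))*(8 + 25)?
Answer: 33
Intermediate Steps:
A(p, d) = p² + 6*d
v(g) = 1
v(A(2, 3))*(8 + 25) = 1*(8 + 25) = 1*33 = 33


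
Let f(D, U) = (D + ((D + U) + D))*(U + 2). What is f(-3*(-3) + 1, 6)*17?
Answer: 4896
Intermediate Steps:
f(D, U) = (2 + U)*(U + 3*D) (f(D, U) = (D + (U + 2*D))*(2 + U) = (U + 3*D)*(2 + U) = (2 + U)*(U + 3*D))
f(-3*(-3) + 1, 6)*17 = (6**2 + 2*6 + 6*(-3*(-3) + 1) + 3*(-3*(-3) + 1)*6)*17 = (36 + 12 + 6*(9 + 1) + 3*(9 + 1)*6)*17 = (36 + 12 + 6*10 + 3*10*6)*17 = (36 + 12 + 60 + 180)*17 = 288*17 = 4896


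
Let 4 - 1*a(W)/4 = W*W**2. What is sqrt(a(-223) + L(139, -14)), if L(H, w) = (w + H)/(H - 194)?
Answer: sqrt(5367352089)/11 ≈ 6660.2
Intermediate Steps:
L(H, w) = (H + w)/(-194 + H)
a(W) = 16 - 4*W**3 (a(W) = 16 - 4*W*W**2 = 16 - 4*W**3)
sqrt(a(-223) + L(139, -14)) = sqrt((16 - 4*(-223)**3) + (139 - 14)/(-194 + 139)) = sqrt((16 - 4*(-11089567)) + 125/(-55)) = sqrt((16 + 44358268) - 1/55*125) = sqrt(44358284 - 25/11) = sqrt(487941099/11) = sqrt(5367352089)/11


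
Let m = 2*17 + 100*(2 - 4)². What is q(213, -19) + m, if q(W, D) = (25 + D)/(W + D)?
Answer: 42101/97 ≈ 434.03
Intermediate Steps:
q(W, D) = (25 + D)/(D + W)
m = 434 (m = 34 + 100*(-2)² = 34 + 100*4 = 34 + 400 = 434)
q(213, -19) + m = (25 - 19)/(-19 + 213) + 434 = 6/194 + 434 = (1/194)*6 + 434 = 3/97 + 434 = 42101/97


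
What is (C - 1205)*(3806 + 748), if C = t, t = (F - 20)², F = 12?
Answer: -5196114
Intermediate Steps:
t = 64 (t = (12 - 20)² = (-8)² = 64)
C = 64
(C - 1205)*(3806 + 748) = (64 - 1205)*(3806 + 748) = -1141*4554 = -5196114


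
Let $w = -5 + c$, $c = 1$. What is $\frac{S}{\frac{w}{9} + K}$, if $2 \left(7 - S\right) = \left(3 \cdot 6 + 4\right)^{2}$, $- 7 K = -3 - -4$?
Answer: $\frac{14805}{37} \approx 400.14$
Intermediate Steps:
$w = -4$ ($w = -5 + 1 = -4$)
$K = - \frac{1}{7}$ ($K = - \frac{-3 - -4}{7} = - \frac{-3 + 4}{7} = \left(- \frac{1}{7}\right) 1 = - \frac{1}{7} \approx -0.14286$)
$S = -235$ ($S = 7 - \frac{\left(3 \cdot 6 + 4\right)^{2}}{2} = 7 - \frac{\left(18 + 4\right)^{2}}{2} = 7 - \frac{22^{2}}{2} = 7 - 242 = -235$)
$\frac{S}{\frac{w}{9} + K} = - \frac{235}{- \frac{4}{9} - \frac{1}{7}} = - \frac{235}{- \frac{37}{63}} = \left(-235\right) \left(- \frac{63}{37}\right) = \frac{14805}{37}$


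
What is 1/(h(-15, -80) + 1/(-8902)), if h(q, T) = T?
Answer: -8902/712161 ≈ -0.012500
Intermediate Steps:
1/(h(-15, -80) + 1/(-8902)) = 1/(-80 + 1/(-8902)) = 1/(-80 - 1/8902) = 1/(-712161/8902) = -8902/712161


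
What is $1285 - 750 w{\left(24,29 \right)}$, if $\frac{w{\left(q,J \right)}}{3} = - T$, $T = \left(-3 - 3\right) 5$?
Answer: $-66215$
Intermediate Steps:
$T = -30$ ($T = \left(-6\right) 5 = -30$)
$w{\left(q,J \right)} = 90$ ($w{\left(q,J \right)} = 3 \left(\left(-1\right) \left(-30\right)\right) = 3 \cdot 30 = 90$)
$1285 - 750 w{\left(24,29 \right)} = 1285 - 67500 = -66215$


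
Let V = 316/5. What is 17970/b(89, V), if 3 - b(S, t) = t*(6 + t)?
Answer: -449250/109261 ≈ -4.1117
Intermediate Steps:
V = 316/5 (V = 316*(⅕) = 316/5 ≈ 63.200)
b(S, t) = 3 - t*(6 + t)
17970/b(89, V) = 17970/(3 - (316/5)² - 6*316/5) = 17970/(3 - 1*99856/25 - 1896/5) = 17970/(3 - 99856/25 - 1896/5) = 17970/(-109261/25) = 17970*(-25/109261) = -449250/109261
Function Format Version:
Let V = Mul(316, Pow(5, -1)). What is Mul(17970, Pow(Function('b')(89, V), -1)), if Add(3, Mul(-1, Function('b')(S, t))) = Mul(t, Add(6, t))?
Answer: Rational(-449250, 109261) ≈ -4.1117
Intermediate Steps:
V = Rational(316, 5) (V = Mul(316, Rational(1, 5)) = Rational(316, 5) ≈ 63.200)
Function('b')(S, t) = Add(3, Mul(-1, t, Add(6, t))) (Function('b')(S, t) = Add(3, Mul(-1, Mul(t, Add(6, t)))) = Add(3, Mul(-1, t, Add(6, t))))
Mul(17970, Pow(Function('b')(89, V), -1)) = Mul(17970, Pow(Add(3, Mul(-1, Pow(Rational(316, 5), 2)), Mul(-6, Rational(316, 5))), -1)) = Mul(17970, Pow(Add(3, Mul(-1, Rational(99856, 25)), Rational(-1896, 5)), -1)) = Mul(17970, Pow(Add(3, Rational(-99856, 25), Rational(-1896, 5)), -1)) = Mul(17970, Pow(Rational(-109261, 25), -1)) = Mul(17970, Rational(-25, 109261)) = Rational(-449250, 109261)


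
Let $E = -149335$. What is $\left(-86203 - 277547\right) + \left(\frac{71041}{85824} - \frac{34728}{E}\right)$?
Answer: $- \frac{4661998121396393}{12816527040} \approx -3.6375 \cdot 10^{5}$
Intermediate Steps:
$\left(-86203 - 277547\right) + \left(\frac{71041}{85824} - \frac{34728}{E}\right) = \left(-86203 - 277547\right) + \left(\frac{71041}{85824} - \frac{34728}{-149335}\right) = -363750 + \left(71041 \cdot \frac{1}{85824} - - \frac{34728}{149335}\right) = -363750 + \left(\frac{71041}{85824} + \frac{34728}{149335}\right) = -363750 + \frac{13589403607}{12816527040} = - \frac{4661998121396393}{12816527040}$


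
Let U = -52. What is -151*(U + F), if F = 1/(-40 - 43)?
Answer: 651867/83 ≈ 7853.8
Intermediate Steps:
F = -1/83 (F = 1/(-83) = -1/83 ≈ -0.012048)
-151*(U + F) = -151*(-52 - 1/83) = -151*(-4317/83) = 651867/83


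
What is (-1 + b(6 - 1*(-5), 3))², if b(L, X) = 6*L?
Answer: 4225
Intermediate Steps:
(-1 + b(6 - 1*(-5), 3))² = (-1 + 6*(6 - 1*(-5)))² = (-1 + 6*(6 + 5))² = (-1 + 6*11)² = (-1 + 66)² = 65² = 4225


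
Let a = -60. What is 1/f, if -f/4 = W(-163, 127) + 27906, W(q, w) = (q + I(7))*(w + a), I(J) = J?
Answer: -1/69816 ≈ -1.4323e-5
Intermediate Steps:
W(q, w) = (-60 + w)*(7 + q) (W(q, w) = (q + 7)*(w - 60) = (7 + q)*(-60 + w) = (-60 + w)*(7 + q))
f = -69816 (f = -4*((-420 - 60*(-163) + 7*127 - 163*127) + 27906) = -4*((-420 + 9780 + 889 - 20701) + 27906) = -4*(-10452 + 27906) = -4*17454 = -69816)
1/f = 1/(-69816) = -1/69816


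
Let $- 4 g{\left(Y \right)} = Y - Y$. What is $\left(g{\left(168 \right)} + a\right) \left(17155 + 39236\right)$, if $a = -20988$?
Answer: $-1183534308$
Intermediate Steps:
$g{\left(Y \right)} = 0$ ($g{\left(Y \right)} = - \frac{Y - Y}{4} = \left(- \frac{1}{4}\right) 0 = 0$)
$\left(g{\left(168 \right)} + a\right) \left(17155 + 39236\right) = \left(0 - 20988\right) \left(17155 + 39236\right) = \left(-20988\right) 56391 = -1183534308$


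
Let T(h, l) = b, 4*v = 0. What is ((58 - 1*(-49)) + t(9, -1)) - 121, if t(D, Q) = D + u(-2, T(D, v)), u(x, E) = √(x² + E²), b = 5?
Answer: -5 + √29 ≈ 0.38516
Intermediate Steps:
v = 0 (v = (¼)*0 = 0)
T(h, l) = 5
u(x, E) = √(E² + x²)
t(D, Q) = D + √29 (t(D, Q) = D + √(5² + (-2)²) = D + √(25 + 4) = D + √29)
((58 - 1*(-49)) + t(9, -1)) - 121 = ((58 - 1*(-49)) + (9 + √29)) - 121 = ((58 + 49) + (9 + √29)) - 121 = (107 + (9 + √29)) - 121 = (116 + √29) - 121 = -5 + √29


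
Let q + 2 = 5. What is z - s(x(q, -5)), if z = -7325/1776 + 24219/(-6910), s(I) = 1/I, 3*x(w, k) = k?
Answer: -43132699/6136080 ≈ -7.0294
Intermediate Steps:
q = 3 (q = -2 + 5 = 3)
x(w, k) = k/3
z = -46814347/6136080 (z = -7325*1/1776 + 24219*(-1/6910) = -7325/1776 - 24219/6910 = -46814347/6136080 ≈ -7.6294)
z - s(x(q, -5)) = -46814347/6136080 - 1/((⅓)*(-5)) = -46814347/6136080 - 1/(-5/3) = -46814347/6136080 - 1*(-⅗) = -46814347/6136080 + ⅗ = -43132699/6136080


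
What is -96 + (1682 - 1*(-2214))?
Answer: 3800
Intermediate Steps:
-96 + (1682 - 1*(-2214)) = -96 + (1682 + 2214) = -96 + 3896 = 3800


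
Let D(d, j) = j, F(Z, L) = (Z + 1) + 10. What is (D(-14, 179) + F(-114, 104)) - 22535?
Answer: -22459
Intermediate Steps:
F(Z, L) = 11 + Z (F(Z, L) = (1 + Z) + 10 = 11 + Z)
(D(-14, 179) + F(-114, 104)) - 22535 = (179 + (11 - 114)) - 22535 = (179 - 103) - 22535 = 76 - 22535 = -22459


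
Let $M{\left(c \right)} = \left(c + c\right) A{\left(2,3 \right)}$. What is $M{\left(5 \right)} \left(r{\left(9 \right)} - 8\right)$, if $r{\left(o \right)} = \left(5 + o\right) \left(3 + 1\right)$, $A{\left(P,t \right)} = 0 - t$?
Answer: $-1440$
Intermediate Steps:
$A{\left(P,t \right)} = - t$
$r{\left(o \right)} = 20 + 4 o$ ($r{\left(o \right)} = \left(5 + o\right) 4 = 20 + 4 o$)
$M{\left(c \right)} = - 6 c$ ($M{\left(c \right)} = \left(c + c\right) \left(\left(-1\right) 3\right) = 2 c \left(-3\right) = - 6 c$)
$M{\left(5 \right)} \left(r{\left(9 \right)} - 8\right) = \left(-6\right) 5 \left(\left(20 + 4 \cdot 9\right) - 8\right) = - 30 \left(\left(20 + 36\right) - 8\right) = - 30 \left(56 - 8\right) = \left(-30\right) 48 = -1440$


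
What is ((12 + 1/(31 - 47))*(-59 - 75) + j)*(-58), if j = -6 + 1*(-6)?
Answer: 373897/4 ≈ 93474.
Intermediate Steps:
j = -12 (j = -6 - 6 = -12)
((12 + 1/(31 - 47))*(-59 - 75) + j)*(-58) = ((12 + 1/(31 - 47))*(-59 - 75) - 12)*(-58) = ((12 + 1/(-16))*(-134) - 12)*(-58) = ((12 - 1/16)*(-134) - 12)*(-58) = ((191/16)*(-134) - 12)*(-58) = (-12797/8 - 12)*(-58) = -12893/8*(-58) = 373897/4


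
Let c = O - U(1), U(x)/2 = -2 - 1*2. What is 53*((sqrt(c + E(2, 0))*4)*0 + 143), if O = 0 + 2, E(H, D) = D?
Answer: 7579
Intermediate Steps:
U(x) = -8 (U(x) = 2*(-2 - 1*2) = 2*(-2 - 2) = 2*(-4) = -8)
O = 2
c = 10 (c = 2 - 1*(-8) = 2 + 8 = 10)
53*((sqrt(c + E(2, 0))*4)*0 + 143) = 53*((sqrt(10 + 0)*4)*0 + 143) = 53*((sqrt(10)*4)*0 + 143) = 53*((4*sqrt(10))*0 + 143) = 53*(0 + 143) = 53*143 = 7579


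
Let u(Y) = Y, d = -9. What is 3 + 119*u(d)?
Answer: -1068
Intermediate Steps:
3 + 119*u(d) = 3 + 119*(-9) = 3 - 1071 = -1068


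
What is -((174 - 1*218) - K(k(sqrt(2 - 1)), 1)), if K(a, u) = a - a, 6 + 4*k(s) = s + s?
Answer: 44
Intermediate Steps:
k(s) = -3/2 + s/2 (k(s) = -3/2 + (s + s)/4 = -3/2 + (2*s)/4 = -3/2 + s/2)
K(a, u) = 0
-((174 - 1*218) - K(k(sqrt(2 - 1)), 1)) = -((174 - 1*218) - 1*0) = -((174 - 218) + 0) = -(-44 + 0) = -1*(-44) = 44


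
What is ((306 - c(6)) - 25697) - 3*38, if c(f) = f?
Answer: -25511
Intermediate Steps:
((306 - c(6)) - 25697) - 3*38 = ((306 - 1*6) - 25697) - 3*38 = ((306 - 6) - 25697) - 114 = (300 - 25697) - 114 = -25397 - 114 = -25511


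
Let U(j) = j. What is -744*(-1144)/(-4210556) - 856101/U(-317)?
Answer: 901097848011/333686563 ≈ 2700.4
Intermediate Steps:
-744*(-1144)/(-4210556) - 856101/U(-317) = -744*(-1144)/(-4210556) - 856101/(-317) = 851136*(-1/4210556) - 856101*(-1/317) = -212784/1052639 + 856101/317 = 901097848011/333686563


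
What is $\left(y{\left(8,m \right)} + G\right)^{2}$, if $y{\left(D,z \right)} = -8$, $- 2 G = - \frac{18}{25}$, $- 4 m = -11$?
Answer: $\frac{36481}{625} \approx 58.37$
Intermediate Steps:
$m = \frac{11}{4}$ ($m = \left(- \frac{1}{4}\right) \left(-11\right) = \frac{11}{4} \approx 2.75$)
$G = \frac{9}{25}$ ($G = - \frac{\left(-18\right) \frac{1}{25}}{2} = \left(- \frac{1}{2}\right) \left(- \frac{18}{25}\right) = \frac{9}{25} \approx 0.36$)
$\left(y{\left(8,m \right)} + G\right)^{2} = \left(-8 + \frac{9}{25}\right)^{2} = \left(- \frac{191}{25}\right)^{2} = \frac{36481}{625}$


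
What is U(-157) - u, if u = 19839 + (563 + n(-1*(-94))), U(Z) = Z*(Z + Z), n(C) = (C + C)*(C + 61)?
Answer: -244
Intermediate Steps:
n(C) = 2*C*(61 + C) (n(C) = (2*C)*(61 + C) = 2*C*(61 + C))
U(Z) = 2*Z² (U(Z) = Z*(2*Z) = 2*Z²)
u = 49542 (u = 19839 + (563 + 2*(-1*(-94))*(61 - 1*(-94))) = 19839 + (563 + 2*94*(61 + 94)) = 19839 + (563 + 2*94*155) = 19839 + (563 + 29140) = 19839 + 29703 = 49542)
U(-157) - u = 2*(-157)² - 1*49542 = 2*24649 - 49542 = 49298 - 49542 = -244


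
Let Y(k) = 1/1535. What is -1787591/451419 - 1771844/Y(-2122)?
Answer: -1227760613373851/451419 ≈ -2.7198e+9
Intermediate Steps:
Y(k) = 1/1535
-1787591/451419 - 1771844/Y(-2122) = -1787591/451419 - 1771844/1/1535 = -1787591*1/451419 - 1771844*1535 = -1787591/451419 - 2719780540 = -1227760613373851/451419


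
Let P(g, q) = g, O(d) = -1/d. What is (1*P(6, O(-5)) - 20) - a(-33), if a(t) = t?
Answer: 19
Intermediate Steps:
(1*P(6, O(-5)) - 20) - a(-33) = (1*6 - 20) - 1*(-33) = (6 - 20) + 33 = -14 + 33 = 19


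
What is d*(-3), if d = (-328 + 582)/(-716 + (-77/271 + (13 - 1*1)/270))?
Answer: 9292590/8734543 ≈ 1.0639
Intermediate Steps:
d = -3097530/8734543 (d = 254/(-716 + (-77*1/271 + (13 - 1)*(1/270))) = 254/(-716 + (-77/271 + 12*(1/270))) = 254/(-716 + (-77/271 + 2/45)) = 254/(-716 - 2923/12195) = 254/(-8734543/12195) = 254*(-12195/8734543) = -3097530/8734543 ≈ -0.35463)
d*(-3) = -3097530/8734543*(-3) = 9292590/8734543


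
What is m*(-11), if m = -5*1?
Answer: 55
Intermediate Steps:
m = -5
m*(-11) = -5*(-11) = 55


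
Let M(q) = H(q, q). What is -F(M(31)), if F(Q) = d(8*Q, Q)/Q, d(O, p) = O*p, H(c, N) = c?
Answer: -248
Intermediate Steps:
M(q) = q
F(Q) = 8*Q (F(Q) = ((8*Q)*Q)/Q = (8*Q²)/Q = 8*Q)
-F(M(31)) = -8*31 = -1*248 = -248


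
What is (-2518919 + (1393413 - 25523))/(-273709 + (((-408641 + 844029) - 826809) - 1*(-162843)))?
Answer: 1151029/502287 ≈ 2.2916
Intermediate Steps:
(-2518919 + (1393413 - 25523))/(-273709 + (((-408641 + 844029) - 826809) - 1*(-162843))) = (-2518919 + 1367890)/(-273709 + ((435388 - 826809) + 162843)) = -1151029/(-273709 + (-391421 + 162843)) = -1151029/(-273709 - 228578) = -1151029/(-502287) = -1151029*(-1/502287) = 1151029/502287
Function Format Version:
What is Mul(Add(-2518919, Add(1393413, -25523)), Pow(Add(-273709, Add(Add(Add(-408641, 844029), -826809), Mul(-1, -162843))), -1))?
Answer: Rational(1151029, 502287) ≈ 2.2916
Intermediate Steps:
Mul(Add(-2518919, Add(1393413, -25523)), Pow(Add(-273709, Add(Add(Add(-408641, 844029), -826809), Mul(-1, -162843))), -1)) = Mul(Add(-2518919, 1367890), Pow(Add(-273709, Add(Add(435388, -826809), 162843)), -1)) = Mul(-1151029, Pow(Add(-273709, Add(-391421, 162843)), -1)) = Mul(-1151029, Pow(Add(-273709, -228578), -1)) = Mul(-1151029, Pow(-502287, -1)) = Mul(-1151029, Rational(-1, 502287)) = Rational(1151029, 502287)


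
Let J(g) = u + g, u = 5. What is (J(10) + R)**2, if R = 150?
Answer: 27225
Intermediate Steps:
J(g) = 5 + g
(J(10) + R)**2 = ((5 + 10) + 150)**2 = (15 + 150)**2 = 165**2 = 27225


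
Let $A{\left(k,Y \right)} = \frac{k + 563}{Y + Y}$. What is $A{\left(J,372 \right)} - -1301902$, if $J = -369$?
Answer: $\frac{484307641}{372} \approx 1.3019 \cdot 10^{6}$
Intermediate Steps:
$A{\left(k,Y \right)} = \frac{563 + k}{2 Y}$
$A{\left(J,372 \right)} - -1301902 = \frac{563 - 369}{2 \cdot 372} - -1301902 = \frac{1}{2} \cdot \frac{1}{372} \cdot 194 + 1301902 = \frac{97}{372} + 1301902 = \frac{484307641}{372}$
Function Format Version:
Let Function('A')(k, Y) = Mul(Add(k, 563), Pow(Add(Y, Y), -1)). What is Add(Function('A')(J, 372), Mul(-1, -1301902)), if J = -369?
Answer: Rational(484307641, 372) ≈ 1.3019e+6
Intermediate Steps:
Function('A')(k, Y) = Mul(Rational(1, 2), Pow(Y, -1), Add(563, k)) (Function('A')(k, Y) = Mul(Add(563, k), Pow(Mul(2, Y), -1)) = Mul(Add(563, k), Mul(Rational(1, 2), Pow(Y, -1))) = Mul(Rational(1, 2), Pow(Y, -1), Add(563, k)))
Add(Function('A')(J, 372), Mul(-1, -1301902)) = Add(Mul(Rational(1, 2), Pow(372, -1), Add(563, -369)), Mul(-1, -1301902)) = Add(Mul(Rational(1, 2), Rational(1, 372), 194), 1301902) = Add(Rational(97, 372), 1301902) = Rational(484307641, 372)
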